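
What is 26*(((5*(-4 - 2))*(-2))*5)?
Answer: 7800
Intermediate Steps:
26*(((5*(-4 - 2))*(-2))*5) = 26*(((5*(-6))*(-2))*5) = 26*(-30*(-2)*5) = 26*(60*5) = 26*300 = 7800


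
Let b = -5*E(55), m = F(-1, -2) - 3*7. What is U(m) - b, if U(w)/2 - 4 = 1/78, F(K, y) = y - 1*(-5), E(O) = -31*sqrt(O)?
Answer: 313/39 - 155*sqrt(55) ≈ -1141.5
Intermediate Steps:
F(K, y) = 5 + y (F(K, y) = y + 5 = 5 + y)
m = -18 (m = (5 - 2) - 3*7 = 3 - 21 = -18)
b = 155*sqrt(55) (b = -(-155)*sqrt(55) = 155*sqrt(55) ≈ 1149.5)
U(w) = 313/39 (U(w) = 8 + 2/78 = 8 + 2*(1/78) = 8 + 1/39 = 313/39)
U(m) - b = 313/39 - 155*sqrt(55)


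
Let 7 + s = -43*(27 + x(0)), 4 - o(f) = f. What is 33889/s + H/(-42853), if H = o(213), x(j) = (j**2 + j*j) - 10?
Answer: -1452091075/31625514 ≈ -45.915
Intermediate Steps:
o(f) = 4 - f
x(j) = -10 + 2*j**2 (x(j) = (j**2 + j**2) - 10 = 2*j**2 - 10 = -10 + 2*j**2)
H = -209 (H = 4 - 1*213 = 4 - 213 = -209)
s = -738 (s = -7 - 43*(27 + (-10 + 2*0**2)) = -7 - 43*(27 + (-10 + 2*0)) = -7 - 43*(27 + (-10 + 0)) = -7 - 43*(27 - 10) = -7 - 43*17 = -7 - 731 = -738)
33889/s + H/(-42853) = 33889/(-738) - 209/(-42853) = 33889*(-1/738) - 209*(-1/42853) = -33889/738 + 209/42853 = -1452091075/31625514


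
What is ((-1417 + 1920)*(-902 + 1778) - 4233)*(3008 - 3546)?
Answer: -234780510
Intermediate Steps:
((-1417 + 1920)*(-902 + 1778) - 4233)*(3008 - 3546) = (503*876 - 4233)*(-538) = (440628 - 4233)*(-538) = 436395*(-538) = -234780510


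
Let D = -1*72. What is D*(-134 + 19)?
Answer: 8280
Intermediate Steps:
D = -72
D*(-134 + 19) = -72*(-134 + 19) = -72*(-115) = 8280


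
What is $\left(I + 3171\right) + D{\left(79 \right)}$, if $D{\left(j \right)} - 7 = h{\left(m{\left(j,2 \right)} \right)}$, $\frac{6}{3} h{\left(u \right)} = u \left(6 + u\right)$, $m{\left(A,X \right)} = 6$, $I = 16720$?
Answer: $19934$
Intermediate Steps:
$h{\left(u \right)} = \frac{u \left(6 + u\right)}{2}$
$D{\left(j \right)} = 43$ ($D{\left(j \right)} = 7 + \frac{1}{2} \cdot 6 \left(6 + 6\right) = 7 + \frac{1}{2} \cdot 6 \cdot 12 = 7 + 36 = 43$)
$\left(I + 3171\right) + D{\left(79 \right)} = \left(16720 + 3171\right) + 43 = 19891 + 43 = 19934$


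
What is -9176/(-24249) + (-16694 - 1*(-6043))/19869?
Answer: -8439795/53533709 ≈ -0.15765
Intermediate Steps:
-9176/(-24249) + (-16694 - 1*(-6043))/19869 = -9176*(-1/24249) + (-16694 + 6043)*(1/19869) = 9176/24249 - 10651*1/19869 = 9176/24249 - 10651/19869 = -8439795/53533709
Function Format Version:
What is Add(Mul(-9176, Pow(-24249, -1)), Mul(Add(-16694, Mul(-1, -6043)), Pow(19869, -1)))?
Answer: Rational(-8439795, 53533709) ≈ -0.15765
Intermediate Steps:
Add(Mul(-9176, Pow(-24249, -1)), Mul(Add(-16694, Mul(-1, -6043)), Pow(19869, -1))) = Add(Mul(-9176, Rational(-1, 24249)), Mul(Add(-16694, 6043), Rational(1, 19869))) = Add(Rational(9176, 24249), Mul(-10651, Rational(1, 19869))) = Add(Rational(9176, 24249), Rational(-10651, 19869)) = Rational(-8439795, 53533709)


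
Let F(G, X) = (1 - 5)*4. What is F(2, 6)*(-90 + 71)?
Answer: 304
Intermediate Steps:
F(G, X) = -16 (F(G, X) = -4*4 = -16)
F(2, 6)*(-90 + 71) = -16*(-90 + 71) = -16*(-19) = 304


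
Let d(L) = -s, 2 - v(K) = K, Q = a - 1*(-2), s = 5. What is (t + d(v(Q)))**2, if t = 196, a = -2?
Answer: 36481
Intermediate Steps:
Q = 0 (Q = -2 - 1*(-2) = -2 + 2 = 0)
v(K) = 2 - K
d(L) = -5 (d(L) = -1*5 = -5)
(t + d(v(Q)))**2 = (196 - 5)**2 = 191**2 = 36481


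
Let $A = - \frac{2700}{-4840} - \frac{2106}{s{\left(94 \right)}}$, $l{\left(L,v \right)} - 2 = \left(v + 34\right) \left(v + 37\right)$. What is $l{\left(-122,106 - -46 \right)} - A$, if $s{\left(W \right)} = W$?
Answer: $\frac{400112825}{11374} \approx 35178.0$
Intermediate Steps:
$l{\left(L,v \right)} = 2 + \left(34 + v\right) \left(37 + v\right)$ ($l{\left(L,v \right)} = 2 + \left(v + 34\right) \left(v + 37\right) = 2 + \left(34 + v\right) \left(37 + v\right)$)
$A = - \frac{248481}{11374}$ ($A = - \frac{2700}{-4840} - \frac{2106}{94} = \left(-2700\right) \left(- \frac{1}{4840}\right) - \frac{1053}{47} = \frac{135}{242} - \frac{1053}{47} = - \frac{248481}{11374} \approx -21.846$)
$l{\left(-122,106 - -46 \right)} - A = \left(1260 + \left(106 - -46\right)^{2} + 71 \left(106 - -46\right)\right) - - \frac{248481}{11374} = \left(1260 + \left(106 + 46\right)^{2} + 71 \left(106 + 46\right)\right) + \frac{248481}{11374} = \left(1260 + 152^{2} + 71 \cdot 152\right) + \frac{248481}{11374} = \left(1260 + 23104 + 10792\right) + \frac{248481}{11374} = 35156 + \frac{248481}{11374} = \frac{400112825}{11374}$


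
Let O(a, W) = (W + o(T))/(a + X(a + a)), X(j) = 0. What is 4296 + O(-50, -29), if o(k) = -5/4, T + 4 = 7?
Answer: 859321/200 ≈ 4296.6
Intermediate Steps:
T = 3 (T = -4 + 7 = 3)
o(k) = -5/4 (o(k) = -5*¼ = -5/4)
O(a, W) = (-5/4 + W)/a (O(a, W) = (W - 5/4)/(a + 0) = (-5/4 + W)/a)
4296 + O(-50, -29) = 4296 + (-5/4 - 29)/(-50) = 4296 - 1/50*(-121/4) = 4296 + 121/200 = 859321/200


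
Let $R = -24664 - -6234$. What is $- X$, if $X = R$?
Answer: $18430$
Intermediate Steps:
$R = -18430$ ($R = -24664 + 6234 = -18430$)
$X = -18430$
$- X = \left(-1\right) \left(-18430\right) = 18430$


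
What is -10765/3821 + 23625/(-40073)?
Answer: -521656970/153118933 ≈ -3.4069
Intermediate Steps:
-10765/3821 + 23625/(-40073) = -10765*1/3821 + 23625*(-1/40073) = -10765/3821 - 23625/40073 = -521656970/153118933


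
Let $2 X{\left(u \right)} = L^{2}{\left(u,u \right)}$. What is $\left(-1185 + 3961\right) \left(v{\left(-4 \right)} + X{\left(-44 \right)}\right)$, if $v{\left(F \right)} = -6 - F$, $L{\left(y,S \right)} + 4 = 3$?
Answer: $-4164$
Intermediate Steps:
$L{\left(y,S \right)} = -1$ ($L{\left(y,S \right)} = -4 + 3 = -1$)
$X{\left(u \right)} = \frac{1}{2}$ ($X{\left(u \right)} = \frac{\left(-1\right)^{2}}{2} = \frac{1}{2} \cdot 1 = \frac{1}{2}$)
$\left(-1185 + 3961\right) \left(v{\left(-4 \right)} + X{\left(-44 \right)}\right) = \left(-1185 + 3961\right) \left(\left(-6 - -4\right) + \frac{1}{2}\right) = 2776 \left(\left(-6 + 4\right) + \frac{1}{2}\right) = 2776 \left(-2 + \frac{1}{2}\right) = 2776 \left(- \frac{3}{2}\right) = -4164$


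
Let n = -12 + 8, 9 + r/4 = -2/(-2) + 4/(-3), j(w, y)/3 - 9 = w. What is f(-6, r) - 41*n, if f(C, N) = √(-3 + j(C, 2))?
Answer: 164 + √6 ≈ 166.45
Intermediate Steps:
j(w, y) = 27 + 3*w
r = -112/3 (r = -36 + 4*(-2/(-2) + 4/(-3)) = -36 + 4*(-2*(-½) + 4*(-⅓)) = -36 + 4*(1 - 4/3) = -36 + 4*(-⅓) = -36 - 4/3 = -112/3 ≈ -37.333)
f(C, N) = √(24 + 3*C) (f(C, N) = √(-3 + (27 + 3*C)) = √(24 + 3*C))
n = -4
f(-6, r) - 41*n = √(24 + 3*(-6)) - 41*(-4) = √(24 - 18) + 164 = √6 + 164 = 164 + √6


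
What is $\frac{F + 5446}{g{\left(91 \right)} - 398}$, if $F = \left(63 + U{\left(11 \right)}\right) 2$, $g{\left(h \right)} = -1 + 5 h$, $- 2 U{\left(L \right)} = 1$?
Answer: $\frac{5571}{56} \approx 99.482$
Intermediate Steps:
$U{\left(L \right)} = - \frac{1}{2}$ ($U{\left(L \right)} = \left(- \frac{1}{2}\right) 1 = - \frac{1}{2}$)
$F = 125$ ($F = \left(63 - \frac{1}{2}\right) 2 = \frac{125}{2} \cdot 2 = 125$)
$\frac{F + 5446}{g{\left(91 \right)} - 398} = \frac{125 + 5446}{\left(-1 + 5 \cdot 91\right) - 398} = \frac{5571}{\left(-1 + 455\right) - 398} = \frac{5571}{454 - 398} = \frac{5571}{56}$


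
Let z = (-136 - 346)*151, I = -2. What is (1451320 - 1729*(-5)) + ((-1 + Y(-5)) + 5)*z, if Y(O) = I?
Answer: 1314401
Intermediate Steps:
Y(O) = -2
z = -72782 (z = -482*151 = -72782)
(1451320 - 1729*(-5)) + ((-1 + Y(-5)) + 5)*z = (1451320 - 1729*(-5)) + ((-1 - 2) + 5)*(-72782) = (1451320 - 1*(-8645)) + (-3 + 5)*(-72782) = (1451320 + 8645) + 2*(-72782) = 1459965 - 145564 = 1314401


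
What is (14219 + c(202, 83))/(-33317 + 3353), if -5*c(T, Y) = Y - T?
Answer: -1079/2270 ≈ -0.47533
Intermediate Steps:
c(T, Y) = -Y/5 + T/5 (c(T, Y) = -(Y - T)/5 = -Y/5 + T/5)
(14219 + c(202, 83))/(-33317 + 3353) = (14219 + (-1/5*83 + (1/5)*202))/(-33317 + 3353) = (14219 + (-83/5 + 202/5))/(-29964) = (14219 + 119/5)*(-1/29964) = (71214/5)*(-1/29964) = -1079/2270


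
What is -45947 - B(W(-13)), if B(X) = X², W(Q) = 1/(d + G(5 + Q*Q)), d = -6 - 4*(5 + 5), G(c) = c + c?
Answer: -4190550189/91204 ≈ -45947.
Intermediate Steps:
G(c) = 2*c
d = -46 (d = -6 - 4*10 = -6 - 40 = -46)
W(Q) = 1/(-36 + 2*Q²) (W(Q) = 1/(-46 + 2*(5 + Q*Q)) = 1/(-46 + 2*(5 + Q²)) = 1/(-46 + (10 + 2*Q²)) = 1/(-36 + 2*Q²))
-45947 - B(W(-13)) = -45947 - (1/(2*(-18 + (-13)²)))² = -45947 - (1/(2*(-18 + 169)))² = -45947 - ((½)/151)² = -45947 - ((½)*(1/151))² = -45947 - (1/302)² = -45947 - 1*1/91204 = -45947 - 1/91204 = -4190550189/91204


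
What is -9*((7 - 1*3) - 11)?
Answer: 63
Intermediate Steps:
-9*((7 - 1*3) - 11) = -9*((7 - 3) - 11) = -9*(4 - 11) = -9*(-7) = 63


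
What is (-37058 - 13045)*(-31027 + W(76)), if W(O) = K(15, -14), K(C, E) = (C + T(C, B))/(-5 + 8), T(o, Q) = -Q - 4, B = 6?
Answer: 1554462276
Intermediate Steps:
T(o, Q) = -4 - Q
K(C, E) = -10/3 + C/3 (K(C, E) = (C + (-4 - 1*6))/(-5 + 8) = (C + (-4 - 6))/3 = (C - 10)*(1/3) = (-10 + C)*(1/3) = -10/3 + C/3)
W(O) = 5/3 (W(O) = -10/3 + (1/3)*15 = -10/3 + 5 = 5/3)
(-37058 - 13045)*(-31027 + W(76)) = (-37058 - 13045)*(-31027 + 5/3) = -50103*(-93076/3) = 1554462276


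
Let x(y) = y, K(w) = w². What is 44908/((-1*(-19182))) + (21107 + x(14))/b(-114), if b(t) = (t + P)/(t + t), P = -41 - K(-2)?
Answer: 15396624898/508323 ≈ 30289.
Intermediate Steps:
P = -45 (P = -41 - 1*(-2)² = -41 - 1*4 = -41 - 4 = -45)
b(t) = (-45 + t)/(2*t) (b(t) = (t - 45)/(t + t) = (-45 + t)/((2*t)) = (-45 + t)*(1/(2*t)) = (-45 + t)/(2*t))
44908/((-1*(-19182))) + (21107 + x(14))/b(-114) = 44908/((-1*(-19182))) + (21107 + 14)/(((½)*(-45 - 114)/(-114))) = 44908/19182 + 21121/(((½)*(-1/114)*(-159))) = 44908*(1/19182) + 21121/(53/76) = 22454/9591 + 21121*(76/53) = 22454/9591 + 1605196/53 = 15396624898/508323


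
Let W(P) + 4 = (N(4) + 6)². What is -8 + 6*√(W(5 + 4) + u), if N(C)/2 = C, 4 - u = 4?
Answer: -8 + 48*√3 ≈ 75.138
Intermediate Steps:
u = 0 (u = 4 - 1*4 = 4 - 4 = 0)
N(C) = 2*C
W(P) = 192 (W(P) = -4 + (2*4 + 6)² = -4 + (8 + 6)² = -4 + 14² = -4 + 196 = 192)
-8 + 6*√(W(5 + 4) + u) = -8 + 6*√(192 + 0) = -8 + 6*√192 = -8 + 6*(8*√3) = -8 + 48*√3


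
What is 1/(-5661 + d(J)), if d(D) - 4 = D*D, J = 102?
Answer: 1/4747 ≈ 0.00021066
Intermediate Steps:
d(D) = 4 + D**2 (d(D) = 4 + D*D = 4 + D**2)
1/(-5661 + d(J)) = 1/(-5661 + (4 + 102**2)) = 1/(-5661 + (4 + 10404)) = 1/(-5661 + 10408) = 1/4747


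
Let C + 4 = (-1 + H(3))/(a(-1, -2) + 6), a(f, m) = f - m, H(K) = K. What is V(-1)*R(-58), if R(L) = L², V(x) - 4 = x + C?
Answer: -16820/7 ≈ -2402.9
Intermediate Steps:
C = -26/7 (C = -4 + (-1 + 3)/((-1 - 1*(-2)) + 6) = -4 + 2/((-1 + 2) + 6) = -4 + 2/(1 + 6) = -4 + 2/7 = -26/7 ≈ -3.7143)
V(x) = 2/7 + x (V(x) = 4 + (x - 26/7) = 4 + (-26/7 + x) = 2/7 + x)
V(-1)*R(-58) = (2/7 - 1)*(-58)² = -5/7*3364 = -16820/7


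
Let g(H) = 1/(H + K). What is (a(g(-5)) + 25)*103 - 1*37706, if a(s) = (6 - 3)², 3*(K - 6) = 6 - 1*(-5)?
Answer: -34204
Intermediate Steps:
K = 29/3 (K = 6 + (6 - 1*(-5))/3 = 6 + (6 + 5)/3 = 6 + (⅓)*11 = 6 + 11/3 = 29/3 ≈ 9.6667)
g(H) = 1/(29/3 + H) (g(H) = 1/(H + 29/3) = 1/(29/3 + H))
a(s) = 9 (a(s) = 3² = 9)
(a(g(-5)) + 25)*103 - 1*37706 = (9 + 25)*103 - 1*37706 = 34*103 - 37706 = 3502 - 37706 = -34204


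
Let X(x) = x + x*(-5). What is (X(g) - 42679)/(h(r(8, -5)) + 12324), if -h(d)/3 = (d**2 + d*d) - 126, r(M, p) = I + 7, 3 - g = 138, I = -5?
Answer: -42139/12678 ≈ -3.3238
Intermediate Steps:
g = -135 (g = 3 - 1*138 = 3 - 138 = -135)
X(x) = -4*x (X(x) = x - 5*x = -4*x)
r(M, p) = 2 (r(M, p) = -5 + 7 = 2)
h(d) = 378 - 6*d**2 (h(d) = -3*((d**2 + d*d) - 126) = -3*((d**2 + d**2) - 126) = -3*(2*d**2 - 126) = -3*(-126 + 2*d**2) = 378 - 6*d**2)
(X(g) - 42679)/(h(r(8, -5)) + 12324) = (-4*(-135) - 42679)/((378 - 6*2**2) + 12324) = (540 - 42679)/((378 - 6*4) + 12324) = -42139/((378 - 24) + 12324) = -42139/(354 + 12324) = -42139/12678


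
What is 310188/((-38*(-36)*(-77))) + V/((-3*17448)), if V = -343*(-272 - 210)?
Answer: -233689307/38289636 ≈ -6.1032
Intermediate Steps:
V = 165326 (V = -343*(-482) = 165326)
310188/((-38*(-36)*(-77))) + V/((-3*17448)) = 310188/((-38*(-36)*(-77))) + 165326/((-3*17448)) = 310188/((1368*(-77))) + 165326/(-52344) = 310188/(-105336) + 165326*(-1/52344) = 310188*(-1/105336) - 82663/26172 = -25849/8778 - 82663/26172 = -233689307/38289636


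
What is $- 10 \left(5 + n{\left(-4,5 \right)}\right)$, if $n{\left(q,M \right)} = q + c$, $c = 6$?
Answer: $-70$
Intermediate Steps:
$n{\left(q,M \right)} = 6 + q$ ($n{\left(q,M \right)} = q + 6 = 6 + q$)
$- 10 \left(5 + n{\left(-4,5 \right)}\right) = - 10 \left(5 + \left(6 - 4\right)\right) = - 10 \left(5 + 2\right) = \left(-10\right) 7 = -70$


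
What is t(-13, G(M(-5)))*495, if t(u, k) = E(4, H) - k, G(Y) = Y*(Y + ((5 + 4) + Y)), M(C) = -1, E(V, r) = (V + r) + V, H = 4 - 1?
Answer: 8910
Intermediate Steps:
H = 3
E(V, r) = r + 2*V
G(Y) = Y*(9 + 2*Y) (G(Y) = Y*(Y + (9 + Y)) = Y*(9 + 2*Y))
t(u, k) = 11 - k (t(u, k) = (3 + 2*4) - k = (3 + 8) - k = 11 - k)
t(-13, G(M(-5)))*495 = (11 - (-1)*(9 + 2*(-1)))*495 = (11 - (-1)*(9 - 2))*495 = (11 - (-1)*7)*495 = (11 - 1*(-7))*495 = (11 + 7)*495 = 18*495 = 8910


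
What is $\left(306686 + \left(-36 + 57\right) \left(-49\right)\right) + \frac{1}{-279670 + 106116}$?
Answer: $\frac{53047994977}{173554} \approx 3.0566 \cdot 10^{5}$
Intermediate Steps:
$\left(306686 + \left(-36 + 57\right) \left(-49\right)\right) + \frac{1}{-279670 + 106116} = \left(306686 + 21 \left(-49\right)\right) + \frac{1}{-173554} = \left(306686 - 1029\right) - \frac{1}{173554} = 305657 - \frac{1}{173554} = \frac{53047994977}{173554}$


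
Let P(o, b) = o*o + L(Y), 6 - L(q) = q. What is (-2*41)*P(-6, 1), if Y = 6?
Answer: -2952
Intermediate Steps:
L(q) = 6 - q
P(o, b) = o² (P(o, b) = o*o + (6 - 1*6) = o² + (6 - 6) = o² + 0 = o²)
(-2*41)*P(-6, 1) = -2*41*(-6)² = -82*36 = -2952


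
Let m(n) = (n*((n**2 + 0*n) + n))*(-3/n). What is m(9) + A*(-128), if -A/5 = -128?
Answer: -82190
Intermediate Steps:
A = 640 (A = -5*(-128) = 640)
m(n) = -3*n - 3*n**2 (m(n) = (n*((n**2 + 0) + n))*(-3/n) = (n*(n**2 + n))*(-3/n) = (n*(n + n**2))*(-3/n) = -3*n - 3*n**2)
m(9) + A*(-128) = -3*9*(1 + 9) + 640*(-128) = -3*9*10 - 81920 = -270 - 81920 = -82190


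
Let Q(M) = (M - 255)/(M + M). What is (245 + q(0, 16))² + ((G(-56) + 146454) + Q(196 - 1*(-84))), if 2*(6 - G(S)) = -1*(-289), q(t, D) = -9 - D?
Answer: 21808141/112 ≈ 1.9472e+5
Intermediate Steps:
G(S) = -277/2 (G(S) = 6 - (-1)*(-289)/2 = 6 - ½*289 = 6 - 289/2 = -277/2)
Q(M) = (-255 + M)/(2*M) (Q(M) = (-255 + M)/((2*M)) = (-255 + M)*(1/(2*M)) = (-255 + M)/(2*M))
(245 + q(0, 16))² + ((G(-56) + 146454) + Q(196 - 1*(-84))) = (245 + (-9 - 1*16))² + ((-277/2 + 146454) + (-255 + (196 - 1*(-84)))/(2*(196 - 1*(-84)))) = (245 + (-9 - 16))² + (292631/2 + (-255 + (196 + 84))/(2*(196 + 84))) = (245 - 25)² + (292631/2 + (½)*(-255 + 280)/280) = 220² + (292631/2 + (½)*(1/280)*25) = 48400 + (292631/2 + 5/112) = 48400 + 16387341/112 = 21808141/112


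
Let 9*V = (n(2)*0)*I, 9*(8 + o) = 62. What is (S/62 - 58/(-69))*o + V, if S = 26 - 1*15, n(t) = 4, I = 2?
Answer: -21775/19251 ≈ -1.1311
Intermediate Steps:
S = 11 (S = 26 - 15 = 11)
o = -10/9 (o = -8 + (⅑)*62 = -8 + 62/9 = -10/9 ≈ -1.1111)
V = 0 (V = ((4*0)*2)/9 = (0*2)/9 = (⅑)*0 = 0)
(S/62 - 58/(-69))*o + V = (11/62 - 58/(-69))*(-10/9) + 0 = (11*(1/62) - 58*(-1/69))*(-10/9) + 0 = (11/62 + 58/69)*(-10/9) + 0 = (4355/4278)*(-10/9) + 0 = -21775/19251 + 0 = -21775/19251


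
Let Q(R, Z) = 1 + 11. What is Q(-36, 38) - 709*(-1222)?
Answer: 866410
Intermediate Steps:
Q(R, Z) = 12
Q(-36, 38) - 709*(-1222) = 12 - 709*(-1222) = 12 + 866398 = 866410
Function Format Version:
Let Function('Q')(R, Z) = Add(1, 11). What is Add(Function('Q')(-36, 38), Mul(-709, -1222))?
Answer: 866410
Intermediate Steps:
Function('Q')(R, Z) = 12
Add(Function('Q')(-36, 38), Mul(-709, -1222)) = Add(12, Mul(-709, -1222)) = Add(12, 866398) = 866410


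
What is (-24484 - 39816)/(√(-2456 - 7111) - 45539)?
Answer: 732039425/518452522 + 48225*I*√1063/518452522 ≈ 1.412 + 0.0030327*I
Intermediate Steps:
(-24484 - 39816)/(√(-2456 - 7111) - 45539) = -64300/(√(-9567) - 45539) = -64300/(3*I*√1063 - 45539) = -64300/(-45539 + 3*I*√1063)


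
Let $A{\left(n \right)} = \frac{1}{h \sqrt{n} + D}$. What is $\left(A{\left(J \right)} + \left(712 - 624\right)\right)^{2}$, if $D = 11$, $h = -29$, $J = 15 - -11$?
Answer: $\frac{3661669797267}{472845025} - \frac{110985842 \sqrt{26}}{472845025} \approx 7742.7$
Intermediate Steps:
$J = 26$ ($J = 15 + 11 = 26$)
$A{\left(n \right)} = \frac{1}{11 - 29 \sqrt{n}}$ ($A{\left(n \right)} = \frac{1}{- 29 \sqrt{n} + 11} = \frac{1}{11 - 29 \sqrt{n}}$)
$\left(A{\left(J \right)} + \left(712 - 624\right)\right)^{2} = \left(- \frac{1}{-11 + 29 \sqrt{26}} + \left(712 - 624\right)\right)^{2} = \left(- \frac{1}{-11 + 29 \sqrt{26}} + 88\right)^{2} = \left(88 - \frac{1}{-11 + 29 \sqrt{26}}\right)^{2}$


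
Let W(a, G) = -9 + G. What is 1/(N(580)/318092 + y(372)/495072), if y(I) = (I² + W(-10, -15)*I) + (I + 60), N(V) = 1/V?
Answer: 317144085840/83206507079 ≈ 3.8115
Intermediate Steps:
y(I) = 60 + I² - 23*I (y(I) = (I² + (-9 - 15)*I) + (I + 60) = (I² - 24*I) + (60 + I) = 60 + I² - 23*I)
1/(N(580)/318092 + y(372)/495072) = 1/(1/(580*318092) + (60 + 372² - 23*372)/495072) = 1/((1/580)*(1/318092) + (60 + 138384 - 8556)*(1/495072)) = 1/(1/184493360 + 129888*(1/495072)) = 1/(1/184493360 + 451/1719) = 1/(83206507079/317144085840) = 317144085840/83206507079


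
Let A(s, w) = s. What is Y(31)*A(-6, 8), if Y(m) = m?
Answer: -186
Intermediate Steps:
Y(31)*A(-6, 8) = 31*(-6) = -186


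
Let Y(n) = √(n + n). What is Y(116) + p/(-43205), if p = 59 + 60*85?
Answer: -5159/43205 + 2*√58 ≈ 15.112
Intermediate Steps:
Y(n) = √2*√n (Y(n) = √(2*n) = √2*√n)
p = 5159 (p = 59 + 5100 = 5159)
Y(116) + p/(-43205) = √2*√116 + 5159/(-43205) = √2*(2*√29) + 5159*(-1/43205) = 2*√58 - 5159/43205 = -5159/43205 + 2*√58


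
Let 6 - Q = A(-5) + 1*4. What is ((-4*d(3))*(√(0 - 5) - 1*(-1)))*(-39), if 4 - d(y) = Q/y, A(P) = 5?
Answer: 780 + 780*I*√5 ≈ 780.0 + 1744.1*I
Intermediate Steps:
Q = -3 (Q = 6 - (5 + 1*4) = 6 - (5 + 4) = 6 - 1*9 = 6 - 9 = -3)
d(y) = 4 + 3/y (d(y) = 4 - (-3)/y = 4 + 3/y)
((-4*d(3))*(√(0 - 5) - 1*(-1)))*(-39) = ((-4*(4 + 3/3))*(√(0 - 5) - 1*(-1)))*(-39) = ((-4*(4 + 3*(⅓)))*(√(-5) + 1))*(-39) = ((-4*(4 + 1))*(I*√5 + 1))*(-39) = ((-4*5)*(1 + I*√5))*(-39) = -20*(1 + I*√5)*(-39) = (-20 - 20*I*√5)*(-39) = 780 + 780*I*√5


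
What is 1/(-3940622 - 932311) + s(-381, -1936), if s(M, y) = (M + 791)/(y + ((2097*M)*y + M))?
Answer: 90224819/1507469535919971 ≈ 5.9852e-8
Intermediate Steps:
s(M, y) = (791 + M)/(M + y + 2097*M*y) (s(M, y) = (791 + M)/(y + (2097*M*y + M)) = (791 + M)/(y + (M + 2097*M*y)) = (791 + M)/(M + y + 2097*M*y))
1/(-3940622 - 932311) + s(-381, -1936) = 1/(-3940622 - 932311) + (791 - 381)/(-381 - 1936 + 2097*(-381)*(-1936)) = 1/(-4872933) + 410/(-381 - 1936 + 1546780752) = -1/4872933 + 410/1546778435 = -1/4872933 + (1/1546778435)*410 = -1/4872933 + 82/309355687 = 90224819/1507469535919971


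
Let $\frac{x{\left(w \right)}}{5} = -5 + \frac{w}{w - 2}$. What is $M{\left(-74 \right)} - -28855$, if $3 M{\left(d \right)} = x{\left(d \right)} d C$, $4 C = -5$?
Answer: $\frac{2145805}{76} \approx 28234.0$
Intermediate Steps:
$C = - \frac{5}{4}$ ($C = \frac{1}{4} \left(-5\right) = - \frac{5}{4} \approx -1.25$)
$x{\left(w \right)} = -25 + \frac{5 w}{-2 + w}$ ($x{\left(w \right)} = 5 \left(-5 + \frac{w}{w - 2}\right) = 5 \left(-5 + \frac{w}{-2 + w}\right) = -25 + \frac{5 w}{-2 + w}$)
$M{\left(d \right)} = - \frac{25 d \left(5 - 2 d\right)}{6 \left(-2 + d\right)}$ ($M{\left(d \right)} = \frac{\frac{10 \left(5 - 2 d\right)}{-2 + d} d \left(- \frac{5}{4}\right)}{3} = \frac{\frac{10 d \left(5 - 2 d\right)}{-2 + d} \left(- \frac{5}{4}\right)}{3} = \frac{\left(- \frac{25}{2}\right) d \frac{1}{-2 + d} \left(5 - 2 d\right)}{3} = - \frac{25 d \left(5 - 2 d\right)}{6 \left(-2 + d\right)}$)
$M{\left(-74 \right)} - -28855 = \frac{25}{6} \left(-74\right) \frac{1}{-2 - 74} \left(-5 + 2 \left(-74\right)\right) - -28855 = \frac{25}{6} \left(-74\right) \frac{1}{-76} \left(-5 - 148\right) + 28855 = \frac{25}{6} \left(-74\right) \left(- \frac{1}{76}\right) \left(-153\right) + 28855 = - \frac{47175}{76} + 28855 = \frac{2145805}{76}$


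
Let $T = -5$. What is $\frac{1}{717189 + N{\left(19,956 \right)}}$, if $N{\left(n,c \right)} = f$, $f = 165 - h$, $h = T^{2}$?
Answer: $\frac{1}{717329} \approx 1.3941 \cdot 10^{-6}$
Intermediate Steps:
$h = 25$ ($h = \left(-5\right)^{2} = 25$)
$f = 140$ ($f = 165 - 25 = 140$)
$N{\left(n,c \right)} = 140$
$\frac{1}{717189 + N{\left(19,956 \right)}} = \frac{1}{717189 + 140} = \frac{1}{717329}$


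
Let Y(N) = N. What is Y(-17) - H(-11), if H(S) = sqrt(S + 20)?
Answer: -20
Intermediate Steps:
H(S) = sqrt(20 + S)
Y(-17) - H(-11) = -17 - sqrt(20 - 11) = -17 - sqrt(9) = -17 - 1*3 = -17 - 3 = -20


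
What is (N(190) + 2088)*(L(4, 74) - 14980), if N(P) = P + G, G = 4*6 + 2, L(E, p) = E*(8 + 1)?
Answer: -34430976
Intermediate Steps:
L(E, p) = 9*E (L(E, p) = E*9 = 9*E)
G = 26 (G = 24 + 2 = 26)
N(P) = 26 + P (N(P) = P + 26 = 26 + P)
(N(190) + 2088)*(L(4, 74) - 14980) = ((26 + 190) + 2088)*(9*4 - 14980) = (216 + 2088)*(36 - 14980) = 2304*(-14944) = -34430976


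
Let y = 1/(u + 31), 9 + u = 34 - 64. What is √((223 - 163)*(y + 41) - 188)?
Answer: √9058/2 ≈ 47.587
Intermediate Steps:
u = -39 (u = -9 + (34 - 64) = -9 - 30 = -39)
y = -⅛ (y = 1/(-39 + 31) = 1/(-8) = -⅛ ≈ -0.12500)
√((223 - 163)*(y + 41) - 188) = √((223 - 163)*(-⅛ + 41) - 188) = √(60*(327/8) - 188) = √(4905/2 - 188) = √(4529/2) = √9058/2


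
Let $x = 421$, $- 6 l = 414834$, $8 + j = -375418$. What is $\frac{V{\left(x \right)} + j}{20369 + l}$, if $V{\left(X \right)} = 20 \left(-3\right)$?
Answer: $\frac{187743}{24385} \approx 7.6991$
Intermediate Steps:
$j = -375426$ ($j = -8 - 375418 = -375426$)
$l = -69139$ ($l = \left(- \frac{1}{6}\right) 414834 = -69139$)
$V{\left(X \right)} = -60$
$\frac{V{\left(x \right)} + j}{20369 + l} = \frac{-60 - 375426}{20369 - 69139} = - \frac{375486}{-48770} = \left(-375486\right) \left(- \frac{1}{48770}\right) = \frac{187743}{24385}$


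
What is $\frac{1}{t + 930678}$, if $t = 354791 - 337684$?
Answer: $\frac{1}{947785} \approx 1.0551 \cdot 10^{-6}$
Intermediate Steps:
$t = 17107$ ($t = 354791 - 337684 = 17107$)
$\frac{1}{t + 930678} = \frac{1}{17107 + 930678} = \frac{1}{947785}$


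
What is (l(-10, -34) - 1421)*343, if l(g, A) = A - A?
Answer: -487403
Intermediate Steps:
l(g, A) = 0
(l(-10, -34) - 1421)*343 = (0 - 1421)*343 = -1421*343 = -487403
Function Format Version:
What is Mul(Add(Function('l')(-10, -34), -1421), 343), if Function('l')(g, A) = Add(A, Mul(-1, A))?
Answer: -487403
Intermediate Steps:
Function('l')(g, A) = 0
Mul(Add(Function('l')(-10, -34), -1421), 343) = Mul(Add(0, -1421), 343) = Mul(-1421, 343) = -487403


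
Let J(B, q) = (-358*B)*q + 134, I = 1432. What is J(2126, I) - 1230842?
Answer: -1091137364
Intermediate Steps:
J(B, q) = 134 - 358*B*q (J(B, q) = -358*B*q + 134 = 134 - 358*B*q)
J(2126, I) - 1230842 = (134 - 358*2126*1432) - 1230842 = (134 - 1089906656) - 1230842 = -1089906522 - 1230842 = -1091137364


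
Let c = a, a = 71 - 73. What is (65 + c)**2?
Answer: 3969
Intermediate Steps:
a = -2
c = -2
(65 + c)**2 = (65 - 2)**2 = 63**2 = 3969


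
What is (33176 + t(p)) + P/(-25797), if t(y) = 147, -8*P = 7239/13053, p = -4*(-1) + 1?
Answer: 1574848445719/47260104 ≈ 33323.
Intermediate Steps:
p = 5 (p = 4 + 1 = 5)
P = -127/1832 (P = -7239/(8*13053) = -⅛*127/229 = -127/1832 ≈ -0.069323)
(33176 + t(p)) + P/(-25797) = (33176 + 147) - 127/1832/(-25797) = 33323 - 127/1832*(-1/25797) = 33323 + 127/47260104 = 1574848445719/47260104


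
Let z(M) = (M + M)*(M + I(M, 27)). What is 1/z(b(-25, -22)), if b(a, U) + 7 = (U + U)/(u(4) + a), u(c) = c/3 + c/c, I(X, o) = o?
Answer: -289/64156 ≈ -0.0045046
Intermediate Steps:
u(c) = 1 + c/3 (u(c) = c*(1/3) + 1 = c/3 + 1 = 1 + c/3)
b(a, U) = -7 + 2*U/(7/3 + a) (b(a, U) = -7 + (U + U)/((1 + (1/3)*4) + a) = -7 + (2*U)/((1 + 4/3) + a) = -7 + (2*U)/(7/3 + a) = -7 + 2*U/(7/3 + a))
z(M) = 2*M*(27 + M) (z(M) = (M + M)*(M + 27) = (2*M)*(27 + M) = 2*M*(27 + M))
1/z(b(-25, -22)) = 1/(2*((-49 - 21*(-25) + 6*(-22))/(7 + 3*(-25)))*(27 + (-49 - 21*(-25) + 6*(-22))/(7 + 3*(-25)))) = 1/(2*((-49 + 525 - 132)/(7 - 75))*(27 + (-49 + 525 - 132)/(7 - 75))) = 1/(2*(344/(-68))*(27 + 344/(-68))) = 1/(2*(-1/68*344)*(27 - 1/68*344)) = 1/(2*(-86/17)*(27 - 86/17)) = 1/(2*(-86/17)*(373/17)) = 1/(-64156/289) = -289/64156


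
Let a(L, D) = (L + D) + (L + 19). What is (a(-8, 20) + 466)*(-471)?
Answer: -230319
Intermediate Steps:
a(L, D) = 19 + D + 2*L (a(L, D) = (D + L) + (19 + L) = 19 + D + 2*L)
(a(-8, 20) + 466)*(-471) = ((19 + 20 + 2*(-8)) + 466)*(-471) = ((19 + 20 - 16) + 466)*(-471) = (23 + 466)*(-471) = 489*(-471) = -230319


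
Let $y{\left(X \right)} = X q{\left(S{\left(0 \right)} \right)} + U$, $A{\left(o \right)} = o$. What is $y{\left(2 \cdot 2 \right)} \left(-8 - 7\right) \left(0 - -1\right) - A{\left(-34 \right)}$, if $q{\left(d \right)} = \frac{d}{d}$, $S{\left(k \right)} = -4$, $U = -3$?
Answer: $19$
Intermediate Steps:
$q{\left(d \right)} = 1$
$y{\left(X \right)} = -3 + X$ ($y{\left(X \right)} = X 1 - 3 = X - 3 = -3 + X$)
$y{\left(2 \cdot 2 \right)} \left(-8 - 7\right) \left(0 - -1\right) - A{\left(-34 \right)} = \left(-3 + 2 \cdot 2\right) \left(-8 - 7\right) \left(0 - -1\right) - -34 = \left(-3 + 4\right) \left(-15\right) \left(0 + 1\right) + 34 = 1 \left(-15\right) 1 + 34 = \left(-15\right) 1 + 34 = -15 + 34 = 19$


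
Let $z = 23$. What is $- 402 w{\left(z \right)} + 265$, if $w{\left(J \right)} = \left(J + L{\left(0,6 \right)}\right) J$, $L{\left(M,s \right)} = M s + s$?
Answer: $-267869$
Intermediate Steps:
$L{\left(M,s \right)} = s + M s$
$w{\left(J \right)} = J \left(6 + J\right)$ ($w{\left(J \right)} = \left(J + 6 \left(1 + 0\right)\right) J = \left(J + 6 \cdot 1\right) J = \left(J + 6\right) J = \left(6 + J\right) J = J \left(6 + J\right)$)
$- 402 w{\left(z \right)} + 265 = - 402 \cdot 23 \left(6 + 23\right) + 265 = - 402 \cdot 23 \cdot 29 + 265 = \left(-402\right) 667 + 265 = -268134 + 265 = -267869$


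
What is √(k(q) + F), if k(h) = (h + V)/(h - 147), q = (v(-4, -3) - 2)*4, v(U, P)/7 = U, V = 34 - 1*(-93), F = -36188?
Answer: I*√2579808201/267 ≈ 190.23*I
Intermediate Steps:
V = 127 (V = 34 + 93 = 127)
v(U, P) = 7*U
q = -120 (q = (7*(-4) - 2)*4 = (-28 - 2)*4 = -30*4 = -120)
k(h) = (127 + h)/(-147 + h) (k(h) = (h + 127)/(h - 147) = (127 + h)/(-147 + h))
√(k(q) + F) = √((127 - 120)/(-147 - 120) - 36188) = √(7/(-267) - 36188) = √(-1/267*7 - 36188) = √(-7/267 - 36188) = √(-9662203/267) = I*√2579808201/267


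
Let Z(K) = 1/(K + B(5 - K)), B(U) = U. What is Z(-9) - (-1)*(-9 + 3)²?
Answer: 181/5 ≈ 36.200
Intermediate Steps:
Z(K) = ⅕ (Z(K) = 1/(K + (5 - K)) = 1/5 = ⅕)
Z(-9) - (-1)*(-9 + 3)² = ⅕ - (-1)*(-9 + 3)² = ⅕ - (-1)*(-6)² = ⅕ - (-1)*36 = ⅕ - 1*(-36) = ⅕ + 36 = 181/5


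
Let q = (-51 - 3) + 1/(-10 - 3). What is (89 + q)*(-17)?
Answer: -7718/13 ≈ -593.69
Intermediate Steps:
q = -703/13 (q = -54 + 1/(-13) = -54 - 1/13 = -703/13 ≈ -54.077)
(89 + q)*(-17) = (89 - 703/13)*(-17) = (454/13)*(-17) = -7718/13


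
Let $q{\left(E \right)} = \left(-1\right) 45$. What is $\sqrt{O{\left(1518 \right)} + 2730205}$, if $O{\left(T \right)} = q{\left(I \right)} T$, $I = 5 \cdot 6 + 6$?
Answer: $\sqrt{2661895} \approx 1631.5$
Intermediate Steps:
$I = 36$ ($I = 30 + 6 = 36$)
$q{\left(E \right)} = -45$
$O{\left(T \right)} = - 45 T$
$\sqrt{O{\left(1518 \right)} + 2730205} = \sqrt{\left(-45\right) 1518 + 2730205} = \sqrt{-68310 + 2730205} = \sqrt{2661895}$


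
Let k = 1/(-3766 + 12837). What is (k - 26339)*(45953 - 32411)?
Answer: -3235469102856/9071 ≈ -3.5668e+8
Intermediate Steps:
k = 1/9071 ≈ 0.00011024
(k - 26339)*(45953 - 32411) = (1/9071 - 26339)*(45953 - 32411) = -238921068/9071*13542 = -3235469102856/9071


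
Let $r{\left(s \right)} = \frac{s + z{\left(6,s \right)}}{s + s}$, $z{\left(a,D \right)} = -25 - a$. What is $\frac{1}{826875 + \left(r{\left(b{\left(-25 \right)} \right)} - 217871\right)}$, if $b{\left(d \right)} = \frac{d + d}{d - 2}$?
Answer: $\frac{100}{60899613} \approx 1.642 \cdot 10^{-6}$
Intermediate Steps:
$b{\left(d \right)} = \frac{2 d}{-2 + d}$
$r{\left(s \right)} = \frac{-31 + s}{2 s}$ ($r{\left(s \right)} = \frac{s - 31}{s + s} = \frac{s - 31}{2 s} = \left(s - 31\right) \frac{1}{2 s} = \left(-31 + s\right) \frac{1}{2 s} = \frac{-31 + s}{2 s}$)
$\frac{1}{826875 + \left(r{\left(b{\left(-25 \right)} \right)} - 217871\right)} = \frac{1}{826875 - \left(217871 - \frac{-31 + 2 \left(-25\right) \frac{1}{-2 - 25}}{2 \cdot 2 \left(-25\right) \frac{1}{-2 - 25}}\right)} = \frac{1}{826875 - \left(217871 - \frac{-31 + 2 \left(-25\right) \frac{1}{-27}}{2 \cdot 2 \left(-25\right) \frac{1}{-27}}\right)} = \frac{1}{826875 - \left(217871 - \frac{-31 + 2 \left(-25\right) \left(- \frac{1}{27}\right)}{2 \cdot 2 \left(-25\right) \left(- \frac{1}{27}\right)}\right)} = \frac{1}{826875 - \left(217871 - \frac{-31 + \frac{50}{27}}{2 \cdot \frac{50}{27}}\right)} = \frac{1}{826875 - \left(217871 - - \frac{787}{100}\right)} = \frac{1}{826875 - \frac{21787887}{100}} = \frac{1}{\frac{60899613}{100}} = \frac{100}{60899613}$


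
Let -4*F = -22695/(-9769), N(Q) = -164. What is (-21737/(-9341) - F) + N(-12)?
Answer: -58800073217/365008916 ≈ -161.09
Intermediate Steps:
F = -22695/39076 (F = -(-22695)/(4*(-9769)) = -(-22695)*(-1)/(4*9769) = -¼*22695/9769 = -22695/39076 ≈ -0.58079)
(-21737/(-9341) - F) + N(-12) = (-21737/(-9341) - 1*(-22695/39076)) - 164 = (-21737*(-1/9341) + 22695/39076) - 164 = (21737/9341 + 22695/39076) - 164 = 1061389007/365008916 - 164 = -58800073217/365008916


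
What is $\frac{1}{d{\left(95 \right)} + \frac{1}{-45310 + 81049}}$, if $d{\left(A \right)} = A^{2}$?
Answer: $\frac{35739}{322544476} \approx 0.0001108$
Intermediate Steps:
$\frac{1}{d{\left(95 \right)} + \frac{1}{-45310 + 81049}} = \frac{1}{95^{2} + \frac{1}{-45310 + 81049}} = \frac{1}{9025 + \frac{1}{35739}} = \frac{1}{\frac{322544476}{35739}} = \frac{35739}{322544476}$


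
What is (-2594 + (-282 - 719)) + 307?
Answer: -3288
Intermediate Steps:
(-2594 + (-282 - 719)) + 307 = (-2594 - 1001) + 307 = -3595 + 307 = -3288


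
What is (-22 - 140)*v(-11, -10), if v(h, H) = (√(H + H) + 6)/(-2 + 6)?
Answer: -243 - 81*I*√5 ≈ -243.0 - 181.12*I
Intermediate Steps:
v(h, H) = 3/2 + √2*√H/4 (v(h, H) = (√(2*H) + 6)/4 = (√2*√H + 6)*(¼) = (6 + √2*√H)*(¼) = 3/2 + √2*√H/4)
(-22 - 140)*v(-11, -10) = (-22 - 140)*(3/2 + √2*√(-10)/4) = -162*(3/2 + √2*(I*√10)/4) = -162*(3/2 + I*√5/2) = -243 - 81*I*√5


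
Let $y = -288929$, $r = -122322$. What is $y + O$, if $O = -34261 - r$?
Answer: $-200868$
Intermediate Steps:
$O = 88061$ ($O = -34261 - -122322 = -34261 + 122322 = 88061$)
$y + O = -288929 + 88061 = -200868$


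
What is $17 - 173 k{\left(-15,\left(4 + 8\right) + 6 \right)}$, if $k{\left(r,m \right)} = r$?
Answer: $2612$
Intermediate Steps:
$17 - 173 k{\left(-15,\left(4 + 8\right) + 6 \right)} = 17 - -2595 = 17 + 2595 = 2612$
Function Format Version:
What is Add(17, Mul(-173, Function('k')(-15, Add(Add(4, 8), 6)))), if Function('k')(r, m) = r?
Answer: 2612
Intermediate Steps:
Add(17, Mul(-173, Function('k')(-15, Add(Add(4, 8), 6)))) = Add(17, Mul(-173, -15)) = Add(17, 2595) = 2612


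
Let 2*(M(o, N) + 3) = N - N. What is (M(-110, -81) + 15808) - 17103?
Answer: -1298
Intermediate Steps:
M(o, N) = -3 (M(o, N) = -3 + (N - N)/2 = -3 + (1/2)*0 = -3 + 0 = -3)
(M(-110, -81) + 15808) - 17103 = (-3 + 15808) - 17103 = 15805 - 17103 = -1298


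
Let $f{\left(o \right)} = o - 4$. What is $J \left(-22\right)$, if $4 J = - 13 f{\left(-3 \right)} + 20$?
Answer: $- \frac{1221}{2} \approx -610.5$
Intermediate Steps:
$f{\left(o \right)} = -4 + o$
$J = \frac{111}{4}$ ($J = \frac{- 13 \left(-4 - 3\right) + 20}{4} = \frac{\left(-13\right) \left(-7\right) + 20}{4} = \frac{91 + 20}{4} = \frac{1}{4} \cdot 111 = \frac{111}{4} \approx 27.75$)
$J \left(-22\right) = \frac{111}{4} \left(-22\right) = - \frac{1221}{2}$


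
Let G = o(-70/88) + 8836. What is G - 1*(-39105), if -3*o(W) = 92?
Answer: 143731/3 ≈ 47910.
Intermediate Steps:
o(W) = -92/3 (o(W) = -⅓*92 = -92/3)
G = 26416/3 (G = -92/3 + 8836 = 26416/3 ≈ 8805.3)
G - 1*(-39105) = 26416/3 - 1*(-39105) = 26416/3 + 39105 = 143731/3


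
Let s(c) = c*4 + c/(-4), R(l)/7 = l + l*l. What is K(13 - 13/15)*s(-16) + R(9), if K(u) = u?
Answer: -98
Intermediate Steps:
R(l) = 7*l + 7*l² (R(l) = 7*(l + l*l) = 7*(l + l²) = 7*l + 7*l²)
s(c) = 15*c/4 (s(c) = 4*c + c*(-¼) = 4*c - c/4 = 15*c/4)
K(13 - 13/15)*s(-16) + R(9) = (13 - 13/15)*((15/4)*(-16)) + 7*9*(1 + 9) = (13 - 13/15)*(-60) + 7*9*10 = (13 - 1*13/15)*(-60) + 630 = (13 - 13/15)*(-60) + 630 = (182/15)*(-60) + 630 = -728 + 630 = -98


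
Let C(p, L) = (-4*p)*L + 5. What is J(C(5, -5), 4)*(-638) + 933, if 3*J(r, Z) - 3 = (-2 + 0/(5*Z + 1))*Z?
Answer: 5989/3 ≈ 1996.3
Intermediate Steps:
C(p, L) = 5 - 4*L*p (C(p, L) = -4*L*p + 5 = 5 - 4*L*p)
J(r, Z) = 1 - 2*Z/3 (J(r, Z) = 1 + ((-2 + 0/(5*Z + 1))*Z)/3 = 1 + ((-2 + 0/(1 + 5*Z))*Z)/3 = 1 + ((-2 + 0)*Z)/3 = 1 + (-2*Z)/3 = 1 - 2*Z/3)
J(C(5, -5), 4)*(-638) + 933 = (1 - ⅔*4)*(-638) + 933 = (1 - 8/3)*(-638) + 933 = -5/3*(-638) + 933 = 3190/3 + 933 = 5989/3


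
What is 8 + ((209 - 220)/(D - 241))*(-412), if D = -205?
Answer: -482/223 ≈ -2.1614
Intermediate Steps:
8 + ((209 - 220)/(D - 241))*(-412) = 8 + ((209 - 220)/(-205 - 241))*(-412) = 8 - 11/(-446)*(-412) = 8 - 11*(-1/446)*(-412) = 8 + (11/446)*(-412) = 8 - 2266/223 = -482/223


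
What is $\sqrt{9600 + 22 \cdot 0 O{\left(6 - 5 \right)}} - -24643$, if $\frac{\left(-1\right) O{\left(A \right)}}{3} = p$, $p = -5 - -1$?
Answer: $24643 + 40 \sqrt{6} \approx 24741.0$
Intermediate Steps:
$p = -4$ ($p = -5 + 1 = -4$)
$O{\left(A \right)} = 12$ ($O{\left(A \right)} = \left(-3\right) \left(-4\right) = 12$)
$\sqrt{9600 + 22 \cdot 0 O{\left(6 - 5 \right)}} - -24643 = \sqrt{9600 + 22 \cdot 0 \cdot 12} - -24643 = \sqrt{9600 + 0 \cdot 12} + 24643 = \sqrt{9600 + 0} + 24643 = \sqrt{9600} + 24643 = 40 \sqrt{6} + 24643 = 24643 + 40 \sqrt{6}$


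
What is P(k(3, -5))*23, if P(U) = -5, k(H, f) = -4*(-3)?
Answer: -115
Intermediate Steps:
k(H, f) = 12
P(k(3, -5))*23 = -5*23 = -115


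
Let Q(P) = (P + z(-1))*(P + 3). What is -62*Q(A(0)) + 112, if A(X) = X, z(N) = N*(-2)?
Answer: -260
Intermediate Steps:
z(N) = -2*N
Q(P) = (2 + P)*(3 + P) (Q(P) = (P - 2*(-1))*(P + 3) = (P + 2)*(3 + P) = (2 + P)*(3 + P))
-62*Q(A(0)) + 112 = -62*(6 + 0² + 5*0) + 112 = -62*(6 + 0 + 0) + 112 = -62*6 + 112 = -372 + 112 = -260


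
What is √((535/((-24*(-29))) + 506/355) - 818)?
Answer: I*√12450938070030/123540 ≈ 28.562*I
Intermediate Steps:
√((535/((-24*(-29))) + 506/355) - 818) = √((535/696 + 506*(1/355)) - 818) = √((535*(1/696) + 506/355) - 818) = √((535/696 + 506/355) - 818) = √(542101/247080 - 818) = √(-201569339/247080) = I*√12450938070030/123540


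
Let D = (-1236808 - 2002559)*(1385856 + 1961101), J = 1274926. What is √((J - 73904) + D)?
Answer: 37*I*√7919664613 ≈ 3.2927e+6*I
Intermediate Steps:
D = -10842022056219 (D = -3239367*3346957 = -10842022056219)
√((J - 73904) + D) = √((1274926 - 73904) - 10842022056219) = √(1201022 - 10842022056219) = √(-10842020855197) = 37*I*√7919664613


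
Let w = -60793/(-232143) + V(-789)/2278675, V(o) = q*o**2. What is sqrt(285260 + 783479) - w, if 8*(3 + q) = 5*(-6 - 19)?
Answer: 20424350068747/4231827604200 + 7*sqrt(21811) ≈ 1038.6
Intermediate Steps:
q = -149/8 (q = -3 + (5*(-6 - 19))/8 = -3 + (5*(-25))/8 = -3 + (1/8)*(-125) = -3 - 125/8 = -149/8 ≈ -18.625)
V(o) = -149*o**2/8
w = -20424350068747/4231827604200 (w = -60793/(-232143) - 149/8*(-789)**2/2278675 = -60793*(-1/232143) - 149/8*622521*(1/2278675) = 60793/232143 - 92755629/8*1/2278675 = 60793/232143 - 92755629/18229400 = -20424350068747/4231827604200 ≈ -4.8264)
sqrt(285260 + 783479) - w = sqrt(285260 + 783479) - 1*(-20424350068747/4231827604200) = sqrt(1068739) + 20424350068747/4231827604200 = 7*sqrt(21811) + 20424350068747/4231827604200 = 20424350068747/4231827604200 + 7*sqrt(21811)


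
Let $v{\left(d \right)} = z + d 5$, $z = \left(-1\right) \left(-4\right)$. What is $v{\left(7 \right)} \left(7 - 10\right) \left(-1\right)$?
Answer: $117$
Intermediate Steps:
$z = 4$
$v{\left(d \right)} = 4 + 5 d$ ($v{\left(d \right)} = 4 + d 5 = 4 + 5 d$)
$v{\left(7 \right)} \left(7 - 10\right) \left(-1\right) = \left(4 + 5 \cdot 7\right) \left(7 - 10\right) \left(-1\right) = \left(4 + 35\right) \left(7 - 10\right) \left(-1\right) = 39 \left(-3\right) \left(-1\right) = \left(-117\right) \left(-1\right) = 117$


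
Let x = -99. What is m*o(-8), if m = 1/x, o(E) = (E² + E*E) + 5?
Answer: -133/99 ≈ -1.3434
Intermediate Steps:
o(E) = 5 + 2*E² (o(E) = (E² + E²) + 5 = 2*E² + 5 = 5 + 2*E²)
m = -1/99 (m = 1/(-99) = -1/99 ≈ -0.010101)
m*o(-8) = -(5 + 2*(-8)²)/99 = -(5 + 2*64)/99 = -(5 + 128)/99 = -1/99*133 = -133/99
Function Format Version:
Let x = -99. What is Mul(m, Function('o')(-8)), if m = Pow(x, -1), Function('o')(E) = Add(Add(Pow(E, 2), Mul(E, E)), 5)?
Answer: Rational(-133, 99) ≈ -1.3434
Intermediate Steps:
Function('o')(E) = Add(5, Mul(2, Pow(E, 2))) (Function('o')(E) = Add(Add(Pow(E, 2), Pow(E, 2)), 5) = Add(Mul(2, Pow(E, 2)), 5) = Add(5, Mul(2, Pow(E, 2))))
m = Rational(-1, 99) (m = Pow(-99, -1) = Rational(-1, 99) ≈ -0.010101)
Mul(m, Function('o')(-8)) = Mul(Rational(-1, 99), Add(5, Mul(2, Pow(-8, 2)))) = Mul(Rational(-1, 99), Add(5, Mul(2, 64))) = Mul(Rational(-1, 99), Add(5, 128)) = Mul(Rational(-1, 99), 133) = Rational(-133, 99)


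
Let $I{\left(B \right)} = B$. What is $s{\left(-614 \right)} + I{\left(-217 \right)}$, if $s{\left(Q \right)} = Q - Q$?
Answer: $-217$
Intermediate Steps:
$s{\left(Q \right)} = 0$
$s{\left(-614 \right)} + I{\left(-217 \right)} = 0 - 217 = -217$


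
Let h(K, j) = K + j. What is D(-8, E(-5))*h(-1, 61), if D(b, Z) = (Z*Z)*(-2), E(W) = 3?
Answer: -1080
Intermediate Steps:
D(b, Z) = -2*Z² (D(b, Z) = Z²*(-2) = -2*Z²)
D(-8, E(-5))*h(-1, 61) = (-2*3²)*(-1 + 61) = -2*9*60 = -18*60 = -1080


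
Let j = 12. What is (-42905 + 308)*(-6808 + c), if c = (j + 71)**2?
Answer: -3450357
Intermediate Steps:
c = 6889 (c = (12 + 71)**2 = 83**2 = 6889)
(-42905 + 308)*(-6808 + c) = (-42905 + 308)*(-6808 + 6889) = -42597*81 = -3450357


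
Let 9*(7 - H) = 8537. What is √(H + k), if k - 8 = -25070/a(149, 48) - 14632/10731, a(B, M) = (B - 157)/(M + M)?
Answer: √704803631710/1533 ≈ 547.64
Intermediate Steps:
a(B, M) = (-157 + B)/(2*M) (a(B, M) = (-157 + B)/((2*M)) = (-157 + B)*(1/(2*M)) = (-157 + B)/(2*M))
H = -8474/9 (H = 7 - ⅑*8537 = 7 - 8537/9 = -8474/9 ≈ -941.56)
k = 3228385256/10731 (k = 8 + (-25070*96/(-157 + 149) - 14632/10731) = 8 + (-25070/((½)*(1/48)*(-8)) - 14632*1/10731) = 8 + (-25070/(-1/12) - 14632/10731) = 8 + (-25070*(-12) - 14632/10731) = 8 + (300840 - 14632/10731) = 8 + 3228299408/10731 = 3228385256/10731 ≈ 3.0085e+5)
√(H + k) = √(-8474/9 + 3228385256/10731) = √(9654844270/32193) = √704803631710/1533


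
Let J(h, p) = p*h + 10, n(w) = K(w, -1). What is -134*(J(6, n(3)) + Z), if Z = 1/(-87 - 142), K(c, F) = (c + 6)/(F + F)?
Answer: 521796/229 ≈ 2278.6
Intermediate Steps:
K(c, F) = (6 + c)/(2*F) (K(c, F) = (6 + c)/((2*F)) = (6 + c)*(1/(2*F)) = (6 + c)/(2*F))
n(w) = -3 - w/2 (n(w) = (½)*(6 + w)/(-1) = (½)*(-1)*(6 + w) = -3 - w/2)
J(h, p) = 10 + h*p (J(h, p) = h*p + 10 = 10 + h*p)
Z = -1/229 (Z = 1/(-229) = -1/229 ≈ -0.0043668)
-134*(J(6, n(3)) + Z) = -134*((10 + 6*(-3 - ½*3)) - 1/229) = -134*((10 + 6*(-3 - 3/2)) - 1/229) = -134*((10 + 6*(-9/2)) - 1/229) = -134*((10 - 27) - 1/229) = -134*(-17 - 1/229) = -134*(-3894/229) = 521796/229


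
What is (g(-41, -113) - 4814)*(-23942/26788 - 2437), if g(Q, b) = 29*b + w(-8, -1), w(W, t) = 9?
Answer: 131951375109/6697 ≈ 1.9703e+7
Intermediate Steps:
g(Q, b) = 9 + 29*b (g(Q, b) = 29*b + 9 = 9 + 29*b)
(g(-41, -113) - 4814)*(-23942/26788 - 2437) = ((9 + 29*(-113)) - 4814)*(-23942/26788 - 2437) = ((9 - 3277) - 4814)*(-23942*1/26788 - 2437) = (-3268 - 4814)*(-11971/13394 - 2437) = -8082*(-32653149/13394) = 131951375109/6697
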